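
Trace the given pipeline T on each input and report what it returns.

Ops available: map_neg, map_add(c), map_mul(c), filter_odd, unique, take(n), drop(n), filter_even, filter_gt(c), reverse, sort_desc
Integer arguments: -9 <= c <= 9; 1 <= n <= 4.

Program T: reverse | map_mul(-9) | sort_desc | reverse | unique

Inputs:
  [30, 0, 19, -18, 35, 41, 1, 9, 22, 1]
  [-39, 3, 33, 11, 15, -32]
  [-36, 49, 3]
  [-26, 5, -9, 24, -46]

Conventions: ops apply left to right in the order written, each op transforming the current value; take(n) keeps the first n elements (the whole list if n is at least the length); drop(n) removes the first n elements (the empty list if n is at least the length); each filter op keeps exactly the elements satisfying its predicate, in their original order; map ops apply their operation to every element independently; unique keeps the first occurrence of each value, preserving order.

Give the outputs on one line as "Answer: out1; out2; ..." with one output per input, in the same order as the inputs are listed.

[-369, -315, -270, -198, -171, -81, -9, 0, 162]; [-297, -135, -99, -27, 288, 351]; [-441, -27, 324]; [-216, -45, 81, 234, 414]

Execution, op by op:
  [30, 0, 19, -18, 35, 41, 1, 9, 22, 1] -> [1, 22, 9, 1, 41, 35, -18, 19, 0, 30] -> [-9, -198, -81, -9, -369, -315, 162, -171, 0, -270] -> [162, 0, -9, -9, -81, -171, -198, -270, -315, -369] -> [-369, -315, -270, -198, -171, -81, -9, -9, 0, 162] -> [-369, -315, -270, -198, -171, -81, -9, 0, 162]
  [-39, 3, 33, 11, 15, -32] -> [-32, 15, 11, 33, 3, -39] -> [288, -135, -99, -297, -27, 351] -> [351, 288, -27, -99, -135, -297] -> [-297, -135, -99, -27, 288, 351] -> [-297, -135, -99, -27, 288, 351]
  [-36, 49, 3] -> [3, 49, -36] -> [-27, -441, 324] -> [324, -27, -441] -> [-441, -27, 324] -> [-441, -27, 324]
  [-26, 5, -9, 24, -46] -> [-46, 24, -9, 5, -26] -> [414, -216, 81, -45, 234] -> [414, 234, 81, -45, -216] -> [-216, -45, 81, 234, 414] -> [-216, -45, 81, 234, 414]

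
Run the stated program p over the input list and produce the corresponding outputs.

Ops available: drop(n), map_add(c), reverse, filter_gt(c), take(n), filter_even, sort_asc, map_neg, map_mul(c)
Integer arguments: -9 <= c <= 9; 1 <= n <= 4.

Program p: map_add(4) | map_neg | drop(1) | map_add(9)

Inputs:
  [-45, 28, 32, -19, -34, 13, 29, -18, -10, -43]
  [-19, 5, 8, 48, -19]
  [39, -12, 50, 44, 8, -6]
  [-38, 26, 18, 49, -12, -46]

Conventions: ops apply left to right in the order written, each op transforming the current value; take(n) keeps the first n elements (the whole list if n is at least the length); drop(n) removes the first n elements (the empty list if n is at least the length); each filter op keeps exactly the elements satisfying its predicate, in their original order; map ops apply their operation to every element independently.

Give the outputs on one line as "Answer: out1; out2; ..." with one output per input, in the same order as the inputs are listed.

[-23, -27, 24, 39, -8, -24, 23, 15, 48]; [0, -3, -43, 24]; [17, -45, -39, -3, 11]; [-21, -13, -44, 17, 51]

Execution, op by op:
  [-45, 28, 32, -19, -34, 13, 29, -18, -10, -43] -> [-41, 32, 36, -15, -30, 17, 33, -14, -6, -39] -> [41, -32, -36, 15, 30, -17, -33, 14, 6, 39] -> [-32, -36, 15, 30, -17, -33, 14, 6, 39] -> [-23, -27, 24, 39, -8, -24, 23, 15, 48]
  [-19, 5, 8, 48, -19] -> [-15, 9, 12, 52, -15] -> [15, -9, -12, -52, 15] -> [-9, -12, -52, 15] -> [0, -3, -43, 24]
  [39, -12, 50, 44, 8, -6] -> [43, -8, 54, 48, 12, -2] -> [-43, 8, -54, -48, -12, 2] -> [8, -54, -48, -12, 2] -> [17, -45, -39, -3, 11]
  [-38, 26, 18, 49, -12, -46] -> [-34, 30, 22, 53, -8, -42] -> [34, -30, -22, -53, 8, 42] -> [-30, -22, -53, 8, 42] -> [-21, -13, -44, 17, 51]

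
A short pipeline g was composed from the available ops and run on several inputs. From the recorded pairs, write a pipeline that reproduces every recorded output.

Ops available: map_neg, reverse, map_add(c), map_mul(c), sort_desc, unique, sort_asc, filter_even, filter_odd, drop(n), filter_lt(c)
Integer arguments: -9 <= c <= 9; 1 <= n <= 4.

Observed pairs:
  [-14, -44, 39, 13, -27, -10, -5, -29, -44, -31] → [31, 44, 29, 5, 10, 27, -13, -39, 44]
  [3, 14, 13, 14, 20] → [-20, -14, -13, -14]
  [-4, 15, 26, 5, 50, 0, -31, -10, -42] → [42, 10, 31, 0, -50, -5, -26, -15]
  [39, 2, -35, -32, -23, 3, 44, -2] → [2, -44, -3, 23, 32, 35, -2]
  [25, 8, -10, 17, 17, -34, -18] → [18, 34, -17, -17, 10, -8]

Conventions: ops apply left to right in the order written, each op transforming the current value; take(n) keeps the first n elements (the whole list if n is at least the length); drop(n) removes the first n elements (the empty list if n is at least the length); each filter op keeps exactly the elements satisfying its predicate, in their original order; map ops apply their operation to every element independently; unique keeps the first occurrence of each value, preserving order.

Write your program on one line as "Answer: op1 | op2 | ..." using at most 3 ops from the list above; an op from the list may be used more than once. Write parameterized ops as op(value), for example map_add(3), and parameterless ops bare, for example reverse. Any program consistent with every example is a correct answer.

map_neg | drop(1) | reverse

Check, running the answer program on each example:
  [-14, -44, 39, 13, -27, -10, -5, -29, -44, -31] -> [14, 44, -39, -13, 27, 10, 5, 29, 44, 31] -> [44, -39, -13, 27, 10, 5, 29, 44, 31] -> [31, 44, 29, 5, 10, 27, -13, -39, 44]
  [3, 14, 13, 14, 20] -> [-3, -14, -13, -14, -20] -> [-14, -13, -14, -20] -> [-20, -14, -13, -14]
  [-4, 15, 26, 5, 50, 0, -31, -10, -42] -> [4, -15, -26, -5, -50, 0, 31, 10, 42] -> [-15, -26, -5, -50, 0, 31, 10, 42] -> [42, 10, 31, 0, -50, -5, -26, -15]
  [39, 2, -35, -32, -23, 3, 44, -2] -> [-39, -2, 35, 32, 23, -3, -44, 2] -> [-2, 35, 32, 23, -3, -44, 2] -> [2, -44, -3, 23, 32, 35, -2]
  [25, 8, -10, 17, 17, -34, -18] -> [-25, -8, 10, -17, -17, 34, 18] -> [-8, 10, -17, -17, 34, 18] -> [18, 34, -17, -17, 10, -8]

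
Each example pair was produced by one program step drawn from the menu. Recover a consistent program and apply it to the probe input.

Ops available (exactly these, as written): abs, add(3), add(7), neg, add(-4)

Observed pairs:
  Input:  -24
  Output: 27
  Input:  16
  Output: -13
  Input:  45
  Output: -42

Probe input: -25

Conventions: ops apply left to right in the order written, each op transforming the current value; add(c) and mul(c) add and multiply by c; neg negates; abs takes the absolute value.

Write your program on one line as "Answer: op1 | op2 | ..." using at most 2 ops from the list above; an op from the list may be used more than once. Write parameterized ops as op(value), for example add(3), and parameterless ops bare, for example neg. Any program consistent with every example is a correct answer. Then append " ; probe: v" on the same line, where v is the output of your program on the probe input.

neg | add(3) ; probe: 28

Check, running the answer program on each example:
  -24 -> 24 -> 27
  16 -> -16 -> -13
  45 -> -45 -> -42
  probe: -25 -> 25 -> 28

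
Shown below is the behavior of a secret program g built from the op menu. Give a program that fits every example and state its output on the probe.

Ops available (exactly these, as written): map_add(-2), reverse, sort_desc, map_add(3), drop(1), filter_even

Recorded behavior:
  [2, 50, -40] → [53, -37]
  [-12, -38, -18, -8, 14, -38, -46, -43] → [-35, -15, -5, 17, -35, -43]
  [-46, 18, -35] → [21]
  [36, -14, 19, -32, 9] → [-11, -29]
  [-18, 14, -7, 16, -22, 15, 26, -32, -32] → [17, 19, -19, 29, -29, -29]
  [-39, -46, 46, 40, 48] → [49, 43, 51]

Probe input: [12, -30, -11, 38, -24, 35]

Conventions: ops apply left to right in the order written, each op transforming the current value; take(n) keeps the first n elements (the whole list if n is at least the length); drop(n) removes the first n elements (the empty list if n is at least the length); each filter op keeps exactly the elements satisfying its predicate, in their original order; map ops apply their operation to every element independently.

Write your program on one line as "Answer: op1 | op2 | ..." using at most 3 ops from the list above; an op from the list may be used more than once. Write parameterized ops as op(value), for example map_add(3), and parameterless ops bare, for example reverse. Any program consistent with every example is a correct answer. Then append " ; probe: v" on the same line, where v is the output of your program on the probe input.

filter_even | drop(1) | map_add(3) ; probe: [-27, 41, -21]

Check, running the answer program on each example:
  [2, 50, -40] -> [2, 50, -40] -> [50, -40] -> [53, -37]
  [-12, -38, -18, -8, 14, -38, -46, -43] -> [-12, -38, -18, -8, 14, -38, -46] -> [-38, -18, -8, 14, -38, -46] -> [-35, -15, -5, 17, -35, -43]
  [-46, 18, -35] -> [-46, 18] -> [18] -> [21]
  [36, -14, 19, -32, 9] -> [36, -14, -32] -> [-14, -32] -> [-11, -29]
  [-18, 14, -7, 16, -22, 15, 26, -32, -32] -> [-18, 14, 16, -22, 26, -32, -32] -> [14, 16, -22, 26, -32, -32] -> [17, 19, -19, 29, -29, -29]
  [-39, -46, 46, 40, 48] -> [-46, 46, 40, 48] -> [46, 40, 48] -> [49, 43, 51]
  probe: [12, -30, -11, 38, -24, 35] -> [12, -30, 38, -24] -> [-30, 38, -24] -> [-27, 41, -21]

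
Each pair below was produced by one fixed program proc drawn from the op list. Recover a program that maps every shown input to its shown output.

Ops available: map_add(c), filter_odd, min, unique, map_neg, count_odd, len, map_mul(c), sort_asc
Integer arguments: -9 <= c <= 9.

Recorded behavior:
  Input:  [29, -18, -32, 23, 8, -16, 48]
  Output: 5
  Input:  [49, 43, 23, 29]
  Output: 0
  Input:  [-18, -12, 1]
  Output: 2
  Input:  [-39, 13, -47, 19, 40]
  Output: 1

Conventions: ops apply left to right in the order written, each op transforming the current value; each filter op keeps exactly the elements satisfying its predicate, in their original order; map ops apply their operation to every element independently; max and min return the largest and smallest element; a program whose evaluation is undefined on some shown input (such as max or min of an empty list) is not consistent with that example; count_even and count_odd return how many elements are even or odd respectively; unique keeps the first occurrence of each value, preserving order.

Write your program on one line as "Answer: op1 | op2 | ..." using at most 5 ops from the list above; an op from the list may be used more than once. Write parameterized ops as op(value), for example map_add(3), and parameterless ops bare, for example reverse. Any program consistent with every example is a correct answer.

map_add(7) | filter_odd | sort_asc | map_mul(-9) | len

Check, running the answer program on each example:
  [29, -18, -32, 23, 8, -16, 48] -> [36, -11, -25, 30, 15, -9, 55] -> [-11, -25, 15, -9, 55] -> [-25, -11, -9, 15, 55] -> [225, 99, 81, -135, -495] -> 5
  [49, 43, 23, 29] -> [56, 50, 30, 36] -> [] -> [] -> [] -> 0
  [-18, -12, 1] -> [-11, -5, 8] -> [-11, -5] -> [-11, -5] -> [99, 45] -> 2
  [-39, 13, -47, 19, 40] -> [-32, 20, -40, 26, 47] -> [47] -> [47] -> [-423] -> 1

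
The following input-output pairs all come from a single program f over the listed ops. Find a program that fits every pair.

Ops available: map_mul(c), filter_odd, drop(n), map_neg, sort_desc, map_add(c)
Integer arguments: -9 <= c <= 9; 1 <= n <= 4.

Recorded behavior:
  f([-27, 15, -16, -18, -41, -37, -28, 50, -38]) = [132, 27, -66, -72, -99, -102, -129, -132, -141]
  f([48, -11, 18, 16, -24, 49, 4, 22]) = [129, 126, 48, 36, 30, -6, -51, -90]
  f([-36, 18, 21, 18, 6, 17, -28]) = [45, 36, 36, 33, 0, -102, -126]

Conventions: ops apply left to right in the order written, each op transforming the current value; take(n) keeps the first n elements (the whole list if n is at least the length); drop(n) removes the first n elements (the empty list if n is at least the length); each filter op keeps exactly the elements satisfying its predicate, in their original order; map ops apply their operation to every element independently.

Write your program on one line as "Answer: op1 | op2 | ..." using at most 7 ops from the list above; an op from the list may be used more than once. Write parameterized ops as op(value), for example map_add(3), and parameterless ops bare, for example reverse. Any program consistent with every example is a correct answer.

map_neg | map_add(6) | sort_desc | map_neg | map_mul(3) | sort_desc

Check, running the answer program on each example:
  [-27, 15, -16, -18, -41, -37, -28, 50, -38] -> [27, -15, 16, 18, 41, 37, 28, -50, 38] -> [33, -9, 22, 24, 47, 43, 34, -44, 44] -> [47, 44, 43, 34, 33, 24, 22, -9, -44] -> [-47, -44, -43, -34, -33, -24, -22, 9, 44] -> [-141, -132, -129, -102, -99, -72, -66, 27, 132] -> [132, 27, -66, -72, -99, -102, -129, -132, -141]
  [48, -11, 18, 16, -24, 49, 4, 22] -> [-48, 11, -18, -16, 24, -49, -4, -22] -> [-42, 17, -12, -10, 30, -43, 2, -16] -> [30, 17, 2, -10, -12, -16, -42, -43] -> [-30, -17, -2, 10, 12, 16, 42, 43] -> [-90, -51, -6, 30, 36, 48, 126, 129] -> [129, 126, 48, 36, 30, -6, -51, -90]
  [-36, 18, 21, 18, 6, 17, -28] -> [36, -18, -21, -18, -6, -17, 28] -> [42, -12, -15, -12, 0, -11, 34] -> [42, 34, 0, -11, -12, -12, -15] -> [-42, -34, 0, 11, 12, 12, 15] -> [-126, -102, 0, 33, 36, 36, 45] -> [45, 36, 36, 33, 0, -102, -126]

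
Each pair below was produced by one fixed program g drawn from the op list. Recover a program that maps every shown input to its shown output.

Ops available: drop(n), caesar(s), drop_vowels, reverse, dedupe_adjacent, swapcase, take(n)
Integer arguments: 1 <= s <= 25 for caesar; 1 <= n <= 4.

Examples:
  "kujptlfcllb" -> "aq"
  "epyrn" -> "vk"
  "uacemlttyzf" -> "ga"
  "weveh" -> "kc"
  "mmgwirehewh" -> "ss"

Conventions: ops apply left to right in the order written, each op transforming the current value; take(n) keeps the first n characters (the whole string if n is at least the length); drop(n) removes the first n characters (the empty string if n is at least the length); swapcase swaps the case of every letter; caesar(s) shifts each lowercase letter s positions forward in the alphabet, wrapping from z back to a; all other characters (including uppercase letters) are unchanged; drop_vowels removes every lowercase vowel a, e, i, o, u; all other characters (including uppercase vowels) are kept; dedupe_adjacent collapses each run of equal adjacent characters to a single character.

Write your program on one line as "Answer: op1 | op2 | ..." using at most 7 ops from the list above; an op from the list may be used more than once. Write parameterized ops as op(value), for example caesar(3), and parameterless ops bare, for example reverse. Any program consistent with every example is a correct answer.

take(3) | take(2) | swapcase | reverse | swapcase | caesar(6)

Check, running the answer program on each example:
  "kujptlfcllb" -> "kuj" -> "ku" -> "KU" -> "UK" -> "uk" -> "aq"
  "epyrn" -> "epy" -> "ep" -> "EP" -> "PE" -> "pe" -> "vk"
  "uacemlttyzf" -> "uac" -> "ua" -> "UA" -> "AU" -> "au" -> "ga"
  "weveh" -> "wev" -> "we" -> "WE" -> "EW" -> "ew" -> "kc"
  "mmgwirehewh" -> "mmg" -> "mm" -> "MM" -> "MM" -> "mm" -> "ss"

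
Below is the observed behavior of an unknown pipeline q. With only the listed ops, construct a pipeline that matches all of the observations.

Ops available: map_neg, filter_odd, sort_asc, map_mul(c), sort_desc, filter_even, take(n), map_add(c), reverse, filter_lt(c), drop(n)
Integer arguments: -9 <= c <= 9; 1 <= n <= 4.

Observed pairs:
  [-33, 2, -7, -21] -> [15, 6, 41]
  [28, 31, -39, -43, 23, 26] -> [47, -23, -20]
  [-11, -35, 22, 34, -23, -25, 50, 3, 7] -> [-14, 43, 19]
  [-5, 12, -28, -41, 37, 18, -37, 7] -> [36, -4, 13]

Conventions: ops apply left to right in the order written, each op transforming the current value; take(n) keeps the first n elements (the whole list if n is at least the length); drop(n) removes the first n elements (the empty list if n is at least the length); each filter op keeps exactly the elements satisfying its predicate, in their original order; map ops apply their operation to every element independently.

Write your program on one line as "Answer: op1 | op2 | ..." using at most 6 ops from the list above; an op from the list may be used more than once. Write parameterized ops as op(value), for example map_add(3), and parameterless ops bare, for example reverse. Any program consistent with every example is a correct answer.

map_add(-8) | map_neg | take(4) | reverse | drop(1)

Check, running the answer program on each example:
  [-33, 2, -7, -21] -> [-41, -6, -15, -29] -> [41, 6, 15, 29] -> [41, 6, 15, 29] -> [29, 15, 6, 41] -> [15, 6, 41]
  [28, 31, -39, -43, 23, 26] -> [20, 23, -47, -51, 15, 18] -> [-20, -23, 47, 51, -15, -18] -> [-20, -23, 47, 51] -> [51, 47, -23, -20] -> [47, -23, -20]
  [-11, -35, 22, 34, -23, -25, 50, 3, 7] -> [-19, -43, 14, 26, -31, -33, 42, -5, -1] -> [19, 43, -14, -26, 31, 33, -42, 5, 1] -> [19, 43, -14, -26] -> [-26, -14, 43, 19] -> [-14, 43, 19]
  [-5, 12, -28, -41, 37, 18, -37, 7] -> [-13, 4, -36, -49, 29, 10, -45, -1] -> [13, -4, 36, 49, -29, -10, 45, 1] -> [13, -4, 36, 49] -> [49, 36, -4, 13] -> [36, -4, 13]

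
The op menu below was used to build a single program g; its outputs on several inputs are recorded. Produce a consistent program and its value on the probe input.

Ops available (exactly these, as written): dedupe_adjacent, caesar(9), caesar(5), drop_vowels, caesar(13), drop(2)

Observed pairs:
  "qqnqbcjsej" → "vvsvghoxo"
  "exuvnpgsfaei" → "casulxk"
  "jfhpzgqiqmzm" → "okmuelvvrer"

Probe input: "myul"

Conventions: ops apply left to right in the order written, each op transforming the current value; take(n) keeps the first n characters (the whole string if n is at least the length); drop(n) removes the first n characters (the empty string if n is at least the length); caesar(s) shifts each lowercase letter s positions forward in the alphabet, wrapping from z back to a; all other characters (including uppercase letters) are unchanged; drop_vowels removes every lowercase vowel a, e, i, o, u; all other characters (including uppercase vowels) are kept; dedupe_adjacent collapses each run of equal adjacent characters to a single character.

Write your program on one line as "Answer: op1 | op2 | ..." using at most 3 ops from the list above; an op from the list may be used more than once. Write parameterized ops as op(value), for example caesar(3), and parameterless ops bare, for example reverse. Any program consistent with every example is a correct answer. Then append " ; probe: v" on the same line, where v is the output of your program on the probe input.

drop_vowels | caesar(5) ; probe: "rdq"

Check, running the answer program on each example:
  "qqnqbcjsej" -> "qqnqbcjsj" -> "vvsvghoxo"
  "exuvnpgsfaei" -> "xvnpgsf" -> "casulxk"
  "jfhpzgqiqmzm" -> "jfhpzgqqmzm" -> "okmuelvvrer"
  probe: "myul" -> "myl" -> "rdq"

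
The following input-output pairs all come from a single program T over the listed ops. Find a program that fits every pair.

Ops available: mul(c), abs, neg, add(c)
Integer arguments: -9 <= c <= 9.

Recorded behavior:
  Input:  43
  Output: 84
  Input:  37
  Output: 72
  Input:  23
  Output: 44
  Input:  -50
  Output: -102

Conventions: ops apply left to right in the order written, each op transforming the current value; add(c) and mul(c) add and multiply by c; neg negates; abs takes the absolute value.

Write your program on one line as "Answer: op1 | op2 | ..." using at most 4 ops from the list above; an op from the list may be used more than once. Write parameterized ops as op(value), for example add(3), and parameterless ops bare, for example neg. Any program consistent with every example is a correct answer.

neg | mul(2) | add(2) | neg

Check, running the answer program on each example:
  43 -> -43 -> -86 -> -84 -> 84
  37 -> -37 -> -74 -> -72 -> 72
  23 -> -23 -> -46 -> -44 -> 44
  -50 -> 50 -> 100 -> 102 -> -102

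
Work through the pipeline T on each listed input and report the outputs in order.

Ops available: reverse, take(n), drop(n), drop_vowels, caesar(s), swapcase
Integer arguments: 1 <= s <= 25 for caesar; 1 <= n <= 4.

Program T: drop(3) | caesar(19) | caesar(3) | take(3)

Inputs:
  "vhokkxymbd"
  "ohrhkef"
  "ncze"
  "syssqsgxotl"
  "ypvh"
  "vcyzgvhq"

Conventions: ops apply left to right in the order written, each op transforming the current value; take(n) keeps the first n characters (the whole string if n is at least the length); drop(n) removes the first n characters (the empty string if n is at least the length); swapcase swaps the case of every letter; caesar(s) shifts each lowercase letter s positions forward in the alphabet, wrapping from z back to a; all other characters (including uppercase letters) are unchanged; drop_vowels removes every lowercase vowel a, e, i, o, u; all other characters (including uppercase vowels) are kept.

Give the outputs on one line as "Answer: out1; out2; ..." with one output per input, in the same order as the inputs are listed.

Execution, op by op:
  "vhokkxymbd" -> "kkxymbd" -> "ddqrfuw" -> "ggtuixz" -> "ggt"
  "ohrhkef" -> "hkef" -> "adxy" -> "dgab" -> "dga"
  "ncze" -> "e" -> "x" -> "a" -> "a"
  "syssqsgxotl" -> "sqsgxotl" -> "ljlzqhme" -> "omoctkph" -> "omo"
  "ypvh" -> "h" -> "a" -> "d" -> "d"
  "vcyzgvhq" -> "zgvhq" -> "szoaj" -> "vcrdm" -> "vcr"

"ggt"; "dga"; "a"; "omo"; "d"; "vcr"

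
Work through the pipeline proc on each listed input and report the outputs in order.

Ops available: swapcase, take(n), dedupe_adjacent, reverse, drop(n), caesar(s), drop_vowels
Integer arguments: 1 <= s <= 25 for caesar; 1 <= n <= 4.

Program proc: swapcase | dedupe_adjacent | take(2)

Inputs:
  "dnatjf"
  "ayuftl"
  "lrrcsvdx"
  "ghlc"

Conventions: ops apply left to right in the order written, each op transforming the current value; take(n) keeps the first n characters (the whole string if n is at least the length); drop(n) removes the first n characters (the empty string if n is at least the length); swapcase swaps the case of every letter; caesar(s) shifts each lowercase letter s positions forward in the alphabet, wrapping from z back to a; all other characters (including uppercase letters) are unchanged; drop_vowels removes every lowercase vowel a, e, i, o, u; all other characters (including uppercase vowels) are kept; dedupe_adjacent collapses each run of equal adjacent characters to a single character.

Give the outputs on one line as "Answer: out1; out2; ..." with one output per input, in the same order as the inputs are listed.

Execution, op by op:
  "dnatjf" -> "DNATJF" -> "DNATJF" -> "DN"
  "ayuftl" -> "AYUFTL" -> "AYUFTL" -> "AY"
  "lrrcsvdx" -> "LRRCSVDX" -> "LRCSVDX" -> "LR"
  "ghlc" -> "GHLC" -> "GHLC" -> "GH"

"DN"; "AY"; "LR"; "GH"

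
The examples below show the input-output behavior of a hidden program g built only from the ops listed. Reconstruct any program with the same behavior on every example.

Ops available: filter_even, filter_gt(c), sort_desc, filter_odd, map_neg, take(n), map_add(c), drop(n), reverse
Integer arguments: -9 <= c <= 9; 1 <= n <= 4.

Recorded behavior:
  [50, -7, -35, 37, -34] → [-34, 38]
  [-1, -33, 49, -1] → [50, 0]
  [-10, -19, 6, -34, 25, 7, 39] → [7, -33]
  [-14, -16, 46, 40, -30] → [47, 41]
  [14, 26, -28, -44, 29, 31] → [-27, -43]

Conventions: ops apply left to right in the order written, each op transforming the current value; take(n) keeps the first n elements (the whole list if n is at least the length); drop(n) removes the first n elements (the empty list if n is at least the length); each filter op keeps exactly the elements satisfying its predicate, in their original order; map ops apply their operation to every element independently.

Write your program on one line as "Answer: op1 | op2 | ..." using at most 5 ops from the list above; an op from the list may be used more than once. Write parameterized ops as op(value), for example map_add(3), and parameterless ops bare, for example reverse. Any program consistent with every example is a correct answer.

take(4) | map_add(5) | drop(2) | map_add(-4)

Check, running the answer program on each example:
  [50, -7, -35, 37, -34] -> [50, -7, -35, 37] -> [55, -2, -30, 42] -> [-30, 42] -> [-34, 38]
  [-1, -33, 49, -1] -> [-1, -33, 49, -1] -> [4, -28, 54, 4] -> [54, 4] -> [50, 0]
  [-10, -19, 6, -34, 25, 7, 39] -> [-10, -19, 6, -34] -> [-5, -14, 11, -29] -> [11, -29] -> [7, -33]
  [-14, -16, 46, 40, -30] -> [-14, -16, 46, 40] -> [-9, -11, 51, 45] -> [51, 45] -> [47, 41]
  [14, 26, -28, -44, 29, 31] -> [14, 26, -28, -44] -> [19, 31, -23, -39] -> [-23, -39] -> [-27, -43]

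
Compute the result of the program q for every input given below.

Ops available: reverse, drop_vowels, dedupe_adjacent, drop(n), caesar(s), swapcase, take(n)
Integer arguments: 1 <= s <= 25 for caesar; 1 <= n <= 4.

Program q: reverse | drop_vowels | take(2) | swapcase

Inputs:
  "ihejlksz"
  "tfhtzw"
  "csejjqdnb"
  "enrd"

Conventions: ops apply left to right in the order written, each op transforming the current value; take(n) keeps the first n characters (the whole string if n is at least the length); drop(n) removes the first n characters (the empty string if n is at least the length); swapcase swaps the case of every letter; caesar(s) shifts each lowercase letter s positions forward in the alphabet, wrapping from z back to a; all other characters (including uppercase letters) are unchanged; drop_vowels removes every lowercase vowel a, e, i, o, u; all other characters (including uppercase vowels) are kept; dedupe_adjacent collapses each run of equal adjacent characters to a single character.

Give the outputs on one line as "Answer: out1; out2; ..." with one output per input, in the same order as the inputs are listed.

"ZS"; "WZ"; "BN"; "DR"

Execution, op by op:
  "ihejlksz" -> "zskljehi" -> "zskljh" -> "zs" -> "ZS"
  "tfhtzw" -> "wzthft" -> "wzthft" -> "wz" -> "WZ"
  "csejjqdnb" -> "bndqjjesc" -> "bndqjjsc" -> "bn" -> "BN"
  "enrd" -> "drne" -> "drn" -> "dr" -> "DR"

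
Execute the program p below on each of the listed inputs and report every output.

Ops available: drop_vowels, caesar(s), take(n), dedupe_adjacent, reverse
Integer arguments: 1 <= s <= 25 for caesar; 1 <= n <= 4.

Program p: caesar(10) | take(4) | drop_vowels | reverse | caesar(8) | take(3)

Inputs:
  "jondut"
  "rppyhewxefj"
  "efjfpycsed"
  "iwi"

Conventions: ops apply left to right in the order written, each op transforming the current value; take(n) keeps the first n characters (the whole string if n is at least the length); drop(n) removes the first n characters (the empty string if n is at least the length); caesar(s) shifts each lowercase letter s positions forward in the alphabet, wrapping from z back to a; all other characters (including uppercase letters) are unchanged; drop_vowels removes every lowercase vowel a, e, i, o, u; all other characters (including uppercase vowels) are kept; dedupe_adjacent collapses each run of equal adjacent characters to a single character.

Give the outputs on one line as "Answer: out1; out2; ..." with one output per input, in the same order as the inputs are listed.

"vfg"; "hhj"; "xbx"; "aoa"

Execution, op by op:
  "jondut" -> "tyxned" -> "tyxn" -> "tyxn" -> "nxyt" -> "vfgb" -> "vfg"
  "rppyhewxefj" -> "bzziroghopt" -> "bzzi" -> "bzz" -> "zzb" -> "hhj" -> "hhj"
  "efjfpycsed" -> "optpzimcon" -> "optp" -> "ptp" -> "ptp" -> "xbx" -> "xbx"
  "iwi" -> "sgs" -> "sgs" -> "sgs" -> "sgs" -> "aoa" -> "aoa"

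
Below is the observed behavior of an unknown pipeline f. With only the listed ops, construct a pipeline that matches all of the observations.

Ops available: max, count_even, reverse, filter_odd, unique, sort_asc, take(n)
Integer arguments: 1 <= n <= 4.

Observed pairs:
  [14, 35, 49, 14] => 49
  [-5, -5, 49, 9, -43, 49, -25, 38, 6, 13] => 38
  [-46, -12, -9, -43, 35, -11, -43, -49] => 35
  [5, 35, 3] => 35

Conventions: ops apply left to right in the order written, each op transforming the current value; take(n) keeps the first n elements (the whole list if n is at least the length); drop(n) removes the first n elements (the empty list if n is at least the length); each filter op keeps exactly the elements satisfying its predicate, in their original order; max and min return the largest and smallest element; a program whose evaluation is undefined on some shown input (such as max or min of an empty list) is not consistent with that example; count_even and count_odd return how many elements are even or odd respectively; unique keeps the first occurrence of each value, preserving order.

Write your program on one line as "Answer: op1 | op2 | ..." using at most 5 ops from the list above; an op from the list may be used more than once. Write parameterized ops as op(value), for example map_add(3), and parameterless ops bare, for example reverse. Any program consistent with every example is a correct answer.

unique | reverse | take(3) | max

Check, running the answer program on each example:
  [14, 35, 49, 14] -> [14, 35, 49] -> [49, 35, 14] -> [49, 35, 14] -> 49
  [-5, -5, 49, 9, -43, 49, -25, 38, 6, 13] -> [-5, 49, 9, -43, -25, 38, 6, 13] -> [13, 6, 38, -25, -43, 9, 49, -5] -> [13, 6, 38] -> 38
  [-46, -12, -9, -43, 35, -11, -43, -49] -> [-46, -12, -9, -43, 35, -11, -49] -> [-49, -11, 35, -43, -9, -12, -46] -> [-49, -11, 35] -> 35
  [5, 35, 3] -> [5, 35, 3] -> [3, 35, 5] -> [3, 35, 5] -> 35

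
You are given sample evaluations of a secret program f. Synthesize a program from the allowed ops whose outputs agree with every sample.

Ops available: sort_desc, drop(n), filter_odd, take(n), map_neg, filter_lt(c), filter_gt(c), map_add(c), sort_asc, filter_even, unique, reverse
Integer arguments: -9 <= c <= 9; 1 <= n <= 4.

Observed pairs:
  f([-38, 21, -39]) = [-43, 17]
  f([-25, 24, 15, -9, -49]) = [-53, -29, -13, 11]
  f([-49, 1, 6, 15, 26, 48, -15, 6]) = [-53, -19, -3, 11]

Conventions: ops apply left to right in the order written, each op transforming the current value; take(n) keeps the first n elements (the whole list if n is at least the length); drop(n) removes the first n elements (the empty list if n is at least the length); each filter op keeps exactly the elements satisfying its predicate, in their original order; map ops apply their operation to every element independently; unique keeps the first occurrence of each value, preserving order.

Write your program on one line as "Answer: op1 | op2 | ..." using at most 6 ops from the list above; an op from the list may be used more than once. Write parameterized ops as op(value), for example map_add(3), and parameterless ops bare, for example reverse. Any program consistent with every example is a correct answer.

sort_asc | sort_desc | filter_odd | map_add(-4) | reverse

Check, running the answer program on each example:
  [-38, 21, -39] -> [-39, -38, 21] -> [21, -38, -39] -> [21, -39] -> [17, -43] -> [-43, 17]
  [-25, 24, 15, -9, -49] -> [-49, -25, -9, 15, 24] -> [24, 15, -9, -25, -49] -> [15, -9, -25, -49] -> [11, -13, -29, -53] -> [-53, -29, -13, 11]
  [-49, 1, 6, 15, 26, 48, -15, 6] -> [-49, -15, 1, 6, 6, 15, 26, 48] -> [48, 26, 15, 6, 6, 1, -15, -49] -> [15, 1, -15, -49] -> [11, -3, -19, -53] -> [-53, -19, -3, 11]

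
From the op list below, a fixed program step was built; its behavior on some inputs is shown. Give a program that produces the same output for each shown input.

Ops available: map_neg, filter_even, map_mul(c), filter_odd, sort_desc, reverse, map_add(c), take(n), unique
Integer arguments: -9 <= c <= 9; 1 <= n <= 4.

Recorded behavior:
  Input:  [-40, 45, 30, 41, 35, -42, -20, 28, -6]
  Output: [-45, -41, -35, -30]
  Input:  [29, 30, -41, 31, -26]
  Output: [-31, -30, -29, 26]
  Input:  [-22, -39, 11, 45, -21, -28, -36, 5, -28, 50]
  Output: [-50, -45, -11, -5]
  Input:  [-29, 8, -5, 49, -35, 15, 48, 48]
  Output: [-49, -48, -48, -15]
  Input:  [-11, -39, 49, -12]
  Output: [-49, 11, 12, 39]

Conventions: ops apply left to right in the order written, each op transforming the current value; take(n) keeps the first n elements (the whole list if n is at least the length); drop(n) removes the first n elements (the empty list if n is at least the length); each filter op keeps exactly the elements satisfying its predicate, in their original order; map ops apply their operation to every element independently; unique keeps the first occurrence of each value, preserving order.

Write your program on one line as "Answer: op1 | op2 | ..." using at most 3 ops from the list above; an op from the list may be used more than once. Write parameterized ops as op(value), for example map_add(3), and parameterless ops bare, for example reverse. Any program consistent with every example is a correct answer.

sort_desc | take(4) | map_neg

Check, running the answer program on each example:
  [-40, 45, 30, 41, 35, -42, -20, 28, -6] -> [45, 41, 35, 30, 28, -6, -20, -40, -42] -> [45, 41, 35, 30] -> [-45, -41, -35, -30]
  [29, 30, -41, 31, -26] -> [31, 30, 29, -26, -41] -> [31, 30, 29, -26] -> [-31, -30, -29, 26]
  [-22, -39, 11, 45, -21, -28, -36, 5, -28, 50] -> [50, 45, 11, 5, -21, -22, -28, -28, -36, -39] -> [50, 45, 11, 5] -> [-50, -45, -11, -5]
  [-29, 8, -5, 49, -35, 15, 48, 48] -> [49, 48, 48, 15, 8, -5, -29, -35] -> [49, 48, 48, 15] -> [-49, -48, -48, -15]
  [-11, -39, 49, -12] -> [49, -11, -12, -39] -> [49, -11, -12, -39] -> [-49, 11, 12, 39]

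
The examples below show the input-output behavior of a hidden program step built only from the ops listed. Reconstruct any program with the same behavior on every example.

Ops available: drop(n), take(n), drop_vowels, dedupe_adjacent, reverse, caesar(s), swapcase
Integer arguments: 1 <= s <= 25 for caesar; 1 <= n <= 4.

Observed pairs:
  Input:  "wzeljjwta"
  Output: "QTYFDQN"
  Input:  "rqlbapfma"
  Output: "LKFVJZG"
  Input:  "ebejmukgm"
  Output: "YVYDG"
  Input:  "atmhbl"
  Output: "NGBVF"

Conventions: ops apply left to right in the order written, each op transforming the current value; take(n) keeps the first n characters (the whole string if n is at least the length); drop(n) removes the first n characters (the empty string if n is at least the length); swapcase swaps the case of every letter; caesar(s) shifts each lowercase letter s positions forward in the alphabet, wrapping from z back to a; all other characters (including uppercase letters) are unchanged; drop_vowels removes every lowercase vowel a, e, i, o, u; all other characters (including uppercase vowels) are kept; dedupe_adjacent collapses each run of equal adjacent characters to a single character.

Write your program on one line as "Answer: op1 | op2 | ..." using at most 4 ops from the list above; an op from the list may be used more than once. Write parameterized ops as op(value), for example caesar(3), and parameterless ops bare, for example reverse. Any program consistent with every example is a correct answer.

caesar(20) | drop_vowels | dedupe_adjacent | swapcase

Check, running the answer program on each example:
  "wzeljjwta" -> "qtyfddqnu" -> "qtyfddqn" -> "qtyfdqn" -> "QTYFDQN"
  "rqlbapfma" -> "lkfvujzgu" -> "lkfvjzg" -> "lkfvjzg" -> "LKFVJZG"
  "ebejmukgm" -> "yvydgoeag" -> "yvydgg" -> "yvydg" -> "YVYDG"
  "atmhbl" -> "ungbvf" -> "ngbvf" -> "ngbvf" -> "NGBVF"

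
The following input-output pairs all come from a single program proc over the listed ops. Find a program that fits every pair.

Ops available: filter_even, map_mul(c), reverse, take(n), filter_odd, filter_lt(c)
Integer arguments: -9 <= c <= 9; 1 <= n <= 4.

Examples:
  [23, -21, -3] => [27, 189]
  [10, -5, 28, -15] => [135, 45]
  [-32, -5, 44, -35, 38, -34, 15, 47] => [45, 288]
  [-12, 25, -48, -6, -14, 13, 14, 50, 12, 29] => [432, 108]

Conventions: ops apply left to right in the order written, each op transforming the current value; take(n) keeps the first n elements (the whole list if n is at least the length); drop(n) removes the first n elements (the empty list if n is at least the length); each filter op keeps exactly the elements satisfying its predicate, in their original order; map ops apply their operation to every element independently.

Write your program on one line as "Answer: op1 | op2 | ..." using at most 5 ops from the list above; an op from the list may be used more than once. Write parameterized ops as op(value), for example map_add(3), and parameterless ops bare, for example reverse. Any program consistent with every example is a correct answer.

filter_lt(5) | take(2) | map_mul(-1) | map_mul(9) | reverse

Check, running the answer program on each example:
  [23, -21, -3] -> [-21, -3] -> [-21, -3] -> [21, 3] -> [189, 27] -> [27, 189]
  [10, -5, 28, -15] -> [-5, -15] -> [-5, -15] -> [5, 15] -> [45, 135] -> [135, 45]
  [-32, -5, 44, -35, 38, -34, 15, 47] -> [-32, -5, -35, -34] -> [-32, -5] -> [32, 5] -> [288, 45] -> [45, 288]
  [-12, 25, -48, -6, -14, 13, 14, 50, 12, 29] -> [-12, -48, -6, -14] -> [-12, -48] -> [12, 48] -> [108, 432] -> [432, 108]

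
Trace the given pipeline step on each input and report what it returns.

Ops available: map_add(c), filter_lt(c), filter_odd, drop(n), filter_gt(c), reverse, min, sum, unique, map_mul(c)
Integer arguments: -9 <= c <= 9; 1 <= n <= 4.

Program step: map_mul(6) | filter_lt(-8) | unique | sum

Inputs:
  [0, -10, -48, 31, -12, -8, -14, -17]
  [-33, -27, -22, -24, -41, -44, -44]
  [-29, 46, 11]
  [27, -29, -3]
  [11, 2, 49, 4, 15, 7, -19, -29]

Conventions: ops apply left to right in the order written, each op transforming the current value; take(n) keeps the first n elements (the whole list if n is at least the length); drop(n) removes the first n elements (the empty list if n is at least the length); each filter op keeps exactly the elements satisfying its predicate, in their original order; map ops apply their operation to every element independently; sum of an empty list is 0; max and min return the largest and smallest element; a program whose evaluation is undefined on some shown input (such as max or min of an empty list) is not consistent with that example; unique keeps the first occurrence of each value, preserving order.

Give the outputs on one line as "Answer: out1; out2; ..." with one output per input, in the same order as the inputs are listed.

Execution, op by op:
  [0, -10, -48, 31, -12, -8, -14, -17] -> [0, -60, -288, 186, -72, -48, -84, -102] -> [-60, -288, -72, -48, -84, -102] -> [-60, -288, -72, -48, -84, -102] -> -654
  [-33, -27, -22, -24, -41, -44, -44] -> [-198, -162, -132, -144, -246, -264, -264] -> [-198, -162, -132, -144, -246, -264, -264] -> [-198, -162, -132, -144, -246, -264] -> -1146
  [-29, 46, 11] -> [-174, 276, 66] -> [-174] -> [-174] -> -174
  [27, -29, -3] -> [162, -174, -18] -> [-174, -18] -> [-174, -18] -> -192
  [11, 2, 49, 4, 15, 7, -19, -29] -> [66, 12, 294, 24, 90, 42, -114, -174] -> [-114, -174] -> [-114, -174] -> -288

-654; -1146; -174; -192; -288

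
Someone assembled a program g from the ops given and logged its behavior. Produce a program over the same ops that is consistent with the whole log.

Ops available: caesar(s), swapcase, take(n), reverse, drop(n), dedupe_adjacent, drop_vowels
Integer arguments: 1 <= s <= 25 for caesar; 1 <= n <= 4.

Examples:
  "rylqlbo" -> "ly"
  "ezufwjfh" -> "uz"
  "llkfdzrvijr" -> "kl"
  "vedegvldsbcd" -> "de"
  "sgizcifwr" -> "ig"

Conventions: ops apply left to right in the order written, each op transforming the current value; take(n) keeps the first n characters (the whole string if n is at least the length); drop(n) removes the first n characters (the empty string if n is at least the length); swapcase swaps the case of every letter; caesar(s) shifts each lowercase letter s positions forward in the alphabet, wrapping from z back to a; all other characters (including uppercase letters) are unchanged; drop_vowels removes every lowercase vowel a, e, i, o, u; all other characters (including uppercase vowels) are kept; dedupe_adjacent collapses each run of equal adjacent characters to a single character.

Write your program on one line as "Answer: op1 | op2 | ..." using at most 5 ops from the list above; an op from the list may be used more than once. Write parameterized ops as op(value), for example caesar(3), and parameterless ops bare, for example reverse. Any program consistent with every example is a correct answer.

take(3) | dedupe_adjacent | reverse | take(2)

Check, running the answer program on each example:
  "rylqlbo" -> "ryl" -> "ryl" -> "lyr" -> "ly"
  "ezufwjfh" -> "ezu" -> "ezu" -> "uze" -> "uz"
  "llkfdzrvijr" -> "llk" -> "lk" -> "kl" -> "kl"
  "vedegvldsbcd" -> "ved" -> "ved" -> "dev" -> "de"
  "sgizcifwr" -> "sgi" -> "sgi" -> "igs" -> "ig"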